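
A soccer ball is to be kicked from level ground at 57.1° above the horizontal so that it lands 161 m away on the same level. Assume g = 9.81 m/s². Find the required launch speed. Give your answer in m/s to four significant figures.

From R = (v₀² / g) sin 2θ: v₀ = √(gR / sin 2θ).
v₀ = √(9.81 × 161 / sin 114.2°) = √(1579 / 0.9121) = √1731.6 = 41.61 m/s.

41.61 m/s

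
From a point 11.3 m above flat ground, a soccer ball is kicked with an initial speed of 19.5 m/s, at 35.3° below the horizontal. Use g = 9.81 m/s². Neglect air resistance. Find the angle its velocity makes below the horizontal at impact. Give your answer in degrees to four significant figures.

49.56°

Resolve: vₓ = 19.50 cos 35.3° = 15.91 m/s and v_y0 = −11.27 m/s (downward).
With up positive and y = 0 at the ground: y(t) = 11.3 + (−11.27) t − 4.905 t². Setting y = 0 and taking the positive root: t = [−11.27 + √(11.27² + 2·9.81·11.3)] / 9.81 = (−11.27 + 18.67) / 9.81 = 0.7548 s.
At impact: v_y = v_y0 − g t = −18.67 m/s; vₓ = 15.91 m/s.
Angle below horizontal: arctan(|v_y|/vₓ) = arctan(18.67/15.91) = 49.56°.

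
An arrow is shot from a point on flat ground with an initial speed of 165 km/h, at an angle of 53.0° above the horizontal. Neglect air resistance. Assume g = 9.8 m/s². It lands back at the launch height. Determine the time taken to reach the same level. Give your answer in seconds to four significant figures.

Convert: 165 km/h = 165/3.6 = 45.83 m/s.
Horizontal component vₓ = 45.83 cos 53.0° = 27.58 m/s; vertical v_y0 = 45.83 sin 53.0° = 36.60 m/s.
Time of flight on level ground: T = 2 v_y0 / g = 2 × 36.60 / 9.80 = 7.470 s.

7.470 s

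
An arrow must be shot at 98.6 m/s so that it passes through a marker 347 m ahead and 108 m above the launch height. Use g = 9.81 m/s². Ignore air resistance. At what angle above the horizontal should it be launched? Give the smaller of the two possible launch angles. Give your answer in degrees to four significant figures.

Trajectory: y = x tanθ − g x² (1 + tan²θ)/(2v₀²). With x = 347, y = 108, v₀ = 98.6, g = 9.81:
60.75 tan²θ − 347 tanθ + (168.7) = 0.
tanθ = [347 ± √(347² − 4 × 60.75 × (168.7))] / (2 × 60.75) = (347 ± 281.8) / 121.5, giving tanθ = 0.5367 or 5.175.
θ = 28.22° or 79.06°; the smaller is 28.22°.

28.22°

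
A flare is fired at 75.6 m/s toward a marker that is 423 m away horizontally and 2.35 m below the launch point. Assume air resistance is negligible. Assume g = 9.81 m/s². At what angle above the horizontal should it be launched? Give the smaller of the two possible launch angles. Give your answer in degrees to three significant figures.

22.9°

Trajectory: y = x tanθ − g x² (1 + tan²θ)/(2v₀²). With x = 423, y = −2.35, v₀ = 75.6, g = 9.81:
153.6 tan²θ − 423 tanθ + (151.2) = 0.
tanθ = [423 ± √(423² − 4 × 153.6 × (151.2))] / (2 × 153.6) = (423 ± 293.3) / 307.1, giving tanθ = 0.4222 or 2.332.
θ = 22.89° or 66.79°; the smaller is 22.89°.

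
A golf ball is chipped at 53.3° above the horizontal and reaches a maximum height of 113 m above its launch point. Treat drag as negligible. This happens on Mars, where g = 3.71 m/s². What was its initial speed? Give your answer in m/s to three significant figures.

At the peak v_y = 0, so v_y0 = √(2gH) = √(2 × 3.71 × 113) = 28.96 m/s.
v_y0 = v₀ sin θ ⇒ v₀ = 28.96 / sin 53.3° = 36.12 m/s.

36.1 m/s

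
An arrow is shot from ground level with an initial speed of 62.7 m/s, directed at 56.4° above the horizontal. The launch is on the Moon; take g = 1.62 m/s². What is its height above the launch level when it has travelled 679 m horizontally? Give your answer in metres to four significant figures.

711.8 m

Horizontal component vₓ = 62.70 cos 56.4° = 34.70 m/s; vertical v_y0 = 62.70 sin 56.4° = 52.22 m/s.
x = vₓ t ⇒ t = 679/34.70 = 19.57 s.
Height: y = v_y0 t − ½ g t² = 52.22 × 19.57 − 0.8100 × 19.57² = 1022 − 310.2 = 711.8 m.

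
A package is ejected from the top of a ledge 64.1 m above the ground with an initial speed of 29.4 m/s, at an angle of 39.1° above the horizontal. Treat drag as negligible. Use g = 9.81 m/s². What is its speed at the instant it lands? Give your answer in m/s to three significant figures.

Resolve: vₓ = 29.40 cos 39.1° = 22.82 m/s and v_y0 = 29.40 sin 39.1° = 18.54 m/s.
With up positive and y = 0 at the ground: y(t) = 64.1 + (18.54) t − 4.905 t². Setting y = 0 and taking the positive root: t = [18.54 + √(18.54² + 2·9.81·64.1)] / 9.81 = (18.54 + 40.02) / 9.81 = 5.969 s.
Vertical velocity at impact: v_y = v_y0 − g t = 18.54 − 9.81 × 5.969 = −40.02 m/s.
Speed: |v| = √(vₓ² + v_y²) = √(22.82² + 40.02²) = 46.07 m/s.

46.1 m/s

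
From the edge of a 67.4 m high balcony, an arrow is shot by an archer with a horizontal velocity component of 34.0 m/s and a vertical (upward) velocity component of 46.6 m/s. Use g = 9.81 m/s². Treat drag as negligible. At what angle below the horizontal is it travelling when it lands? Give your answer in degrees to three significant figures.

60.1°

The projectile lands when y = 67.4 + (46.60) t − ½·9.81·t² = 0. Positive root: t = (46.60 + √(46.60² + 2·9.81·67.4)) / 9.81 = (46.60 + 59.11) / 9.81 = 10.78 s.
At impact: v_y = v_y0 − g t = −59.11 m/s; vₓ = 34.00 m/s.
Angle below horizontal: arctan(|v_y|/vₓ) = arctan(59.11/34.00) = 60.09°.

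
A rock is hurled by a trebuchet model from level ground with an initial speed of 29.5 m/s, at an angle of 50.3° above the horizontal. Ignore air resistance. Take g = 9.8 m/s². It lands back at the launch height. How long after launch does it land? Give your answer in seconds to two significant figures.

4.6 s

Resolve: vₓ = 29.50 cos 50.3° = 18.84 m/s and v_y0 = 29.50 sin 50.3° = 22.70 m/s.
It returns to y = 0 when t = 2 v_y0 / g = 2(22.70)/9.80 = 4.632 s.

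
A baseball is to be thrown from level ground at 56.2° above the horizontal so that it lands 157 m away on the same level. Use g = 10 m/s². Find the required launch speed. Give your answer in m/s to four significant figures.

On level ground R = v₀² sin 2θ / g ⇒ v₀ = √(gR / sin 2θ).
v₀ = √(10.0 × 157 / sin 112.4°) = √(1570 / 0.9245) = √1698.1 = 41.21 m/s.

41.21 m/s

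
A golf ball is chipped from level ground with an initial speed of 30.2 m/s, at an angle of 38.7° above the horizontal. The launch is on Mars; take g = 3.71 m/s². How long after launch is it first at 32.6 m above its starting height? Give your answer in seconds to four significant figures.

vₓ = 30.20 cos 38.7° = 23.57 m/s; v_y0 = 30.20 sin 38.7° = 18.88 m/s.
Set y = v_y0 t − ½ g t² = 32.6: 1.855 t² − 18.88 t + 32.6 = 0.
Quadratic formula: t = (18.88 ± √114.65) / 3.71 = (18.88 ± 10.71) / 3.71 → t = 2.203 s or 7.976 s.
The first (ascending) time is 2.203 s.

2.203 s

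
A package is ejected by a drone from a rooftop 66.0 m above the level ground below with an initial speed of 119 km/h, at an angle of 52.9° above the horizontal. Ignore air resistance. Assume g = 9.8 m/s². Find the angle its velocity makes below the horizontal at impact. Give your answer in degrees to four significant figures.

Convert: 119 km/h = 119/3.6 = 33.06 m/s.
Horizontal component vₓ = 33.06 cos 52.9° = 19.94 m/s; vertical v_y0 = 33.06 sin 52.9° = 26.36 m/s.
Vertical motion (up positive, ground at y = 0): 4.900 t² − (26.36) t − 66.0 = 0, so t = (26.36 + √(26.36² + 2·9.80·66.0)) / 9.80 = (26.36 + 44.59) / 9.80 = 7.241 s.
At impact: v_y = v_y0 − g t = −44.59 m/s; vₓ = 19.94 m/s.
Angle below horizontal: arctan(|v_y|/vₓ) = arctan(44.59/19.94) = 65.91°.

65.91°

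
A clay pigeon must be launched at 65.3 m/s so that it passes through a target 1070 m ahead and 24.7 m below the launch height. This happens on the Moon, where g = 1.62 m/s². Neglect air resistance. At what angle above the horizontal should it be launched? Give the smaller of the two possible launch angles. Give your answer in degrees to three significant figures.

10.6°

Trajectory: y = x tanθ − g x² (1 + tan²θ)/(2v₀²). With x = 1070, y = −24.7, v₀ = 65.3, g = 1.62:
217.5 tan²θ − 1070 tanθ + (192.8) = 0.
tanθ = [1070 ± √(1070² − 4 × 217.5 × (192.8))] / (2 × 217.5) = (1070 ± 988.5) / 435.0, giving tanθ = 0.1873 or 4.733.
θ = 10.61° or 78.07°; the smaller is 10.61°.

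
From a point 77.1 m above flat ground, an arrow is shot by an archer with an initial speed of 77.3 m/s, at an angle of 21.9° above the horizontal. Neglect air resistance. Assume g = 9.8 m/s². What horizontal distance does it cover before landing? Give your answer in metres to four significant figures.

565.2 m

vₓ = 77.30 cos 21.9° = 71.72 m/s; v_y0 = 77.30 sin 21.9° = 28.83 m/s.
Vertical motion (up positive, ground at y = 0): 4.900 t² − (28.83) t − 77.1 = 0, so t = (28.83 + √(28.83² + 2·9.80·77.1)) / 9.80 = (28.83 + 48.40) / 9.80 = 7.881 s.
Horizontal distance: R = vₓ t = 71.72 × 7.881 = 565.2 m.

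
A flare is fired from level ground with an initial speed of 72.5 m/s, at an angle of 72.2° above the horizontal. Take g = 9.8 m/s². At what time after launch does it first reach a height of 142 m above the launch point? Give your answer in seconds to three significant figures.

2.50 s

Horizontal component vₓ = 72.50 cos 72.2° = 22.16 m/s; vertical v_y0 = 72.50 sin 72.2° = 69.03 m/s.
Set y = v_y0 t − ½ g t² = 142: 4.900 t² − 69.03 t + 142 = 0.
Quadratic formula: t = (69.03 ± √1981.9) / 9.80 = (69.03 ± 44.52) / 9.80 → t = 2.501 s or 11.59 s.
The first (ascending) time is 2.501 s.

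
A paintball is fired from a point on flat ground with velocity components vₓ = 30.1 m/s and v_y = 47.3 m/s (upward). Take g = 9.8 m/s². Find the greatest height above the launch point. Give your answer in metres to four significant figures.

114.1 m

Maximum height: H = v_y0² / (2g) = 47.30² / (2 × 9.80) = 114.1 m.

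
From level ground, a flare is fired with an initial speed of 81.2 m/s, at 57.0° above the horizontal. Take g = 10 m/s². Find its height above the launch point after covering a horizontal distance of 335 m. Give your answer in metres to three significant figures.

Resolve: vₓ = 81.20 cos 57.0° = 44.22 m/s and v_y0 = 81.20 sin 57.0° = 68.10 m/s.
At x = 335 m, t = x/vₓ = 335/44.22 = 7.575 s.
Height: y = v_y0 t − ½ g t² = 68.10 × 7.575 − 5.000 × 7.575² = 515.9 − 286.9 = 229.0 m.

229 m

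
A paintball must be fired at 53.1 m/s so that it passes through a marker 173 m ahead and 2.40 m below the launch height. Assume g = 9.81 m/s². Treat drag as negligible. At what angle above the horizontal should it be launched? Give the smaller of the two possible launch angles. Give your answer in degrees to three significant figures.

Trajectory: y = x tanθ − g x² (1 + tan²θ)/(2v₀²). With x = 173, y = −2.40, v₀ = 53.1, g = 9.81:
52.06 tan²θ − 173 tanθ + (49.66) = 0.
tanθ = [173 ± √(173² − 4 × 52.06 × (49.66))] / (2 × 52.06) = (173 ± 139.9) / 104.1, giving tanθ = 0.3174 or 3.005.
θ = 17.61° or 71.60°; the smaller is 17.61°.

17.6°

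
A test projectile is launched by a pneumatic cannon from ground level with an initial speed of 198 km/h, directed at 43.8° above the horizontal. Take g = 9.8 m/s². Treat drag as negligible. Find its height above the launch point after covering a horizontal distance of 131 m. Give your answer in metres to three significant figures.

72.3 m

Convert: 198 km/h = 198/3.6 = 55.00 m/s.
Components: vₓ = 55.00 cos 43.8° = 39.70 m/s, v_y0 = 55.00 sin 43.8° = 38.07 m/s.
x = vₓ t ⇒ t = 131/39.70 = 3.300 s.
Height: y = v_y0 t − ½ g t² = 38.07 × 3.300 − 4.900 × 3.300² = 125.6 − 53.36 = 72.26 m.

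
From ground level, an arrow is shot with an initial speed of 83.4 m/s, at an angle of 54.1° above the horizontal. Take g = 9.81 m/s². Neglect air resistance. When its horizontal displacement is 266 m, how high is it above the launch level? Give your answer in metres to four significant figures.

vₓ = 83.40 cos 54.1° = 48.90 m/s; v_y0 = 83.40 sin 54.1° = 67.56 m/s.
Time to reach x = 266 m: t = x/vₓ = 266/48.90 = 5.439 s.
Height: y = v_y0 t − ½ g t² = 67.56 × 5.439 − 4.905 × 5.439² = 367.5 − 145.1 = 222.3 m.

222.3 m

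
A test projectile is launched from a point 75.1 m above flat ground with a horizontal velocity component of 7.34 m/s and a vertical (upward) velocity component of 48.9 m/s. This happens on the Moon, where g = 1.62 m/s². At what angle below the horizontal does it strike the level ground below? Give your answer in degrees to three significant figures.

81.9°

Vertical motion (up positive, ground at y = 0): 0.8100 t² − (48.90) t − 75.1 = 0, so t = (48.90 + √(48.90² + 2·1.62·75.1)) / 1.62 = (48.90 + 51.33) / 1.62 = 61.87 s.
At impact: v_y = v_y0 − g t = −51.33 m/s; vₓ = 7.340 m/s.
Angle below horizontal: arctan(|v_y|/vₓ) = arctan(51.33/7.340) = 81.86°.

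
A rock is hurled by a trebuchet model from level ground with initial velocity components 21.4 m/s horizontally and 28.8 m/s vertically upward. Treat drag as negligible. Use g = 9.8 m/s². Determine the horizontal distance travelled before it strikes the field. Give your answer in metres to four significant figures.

Time aloft: T = 2 v_y0 / g = 2 × 28.80 / 9.80 = 5.878 s.
Range: R = vₓ T = 21.40 × 5.878 = 125.8 m.

125.8 m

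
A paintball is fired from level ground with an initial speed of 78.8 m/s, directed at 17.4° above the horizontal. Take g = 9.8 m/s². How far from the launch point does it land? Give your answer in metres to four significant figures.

361.6 m

Resolve: vₓ = 78.80 cos 17.4° = 75.19 m/s and v_y0 = 78.80 sin 17.4° = 23.56 m/s.
Time aloft: T = 2 v_y0 / g = 2 × 23.56 / 9.80 = 4.809 s.
Range: R = vₓ T = 75.19 × 4.809 = 361.6 m.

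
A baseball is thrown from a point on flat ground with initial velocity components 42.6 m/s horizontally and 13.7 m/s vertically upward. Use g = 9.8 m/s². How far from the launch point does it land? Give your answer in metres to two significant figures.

120 m

Time aloft: T = 2 v_y0 / g = 2 × 13.70 / 9.80 = 2.796 s.
Range: R = vₓ T = 42.60 × 2.796 = 119.1 m.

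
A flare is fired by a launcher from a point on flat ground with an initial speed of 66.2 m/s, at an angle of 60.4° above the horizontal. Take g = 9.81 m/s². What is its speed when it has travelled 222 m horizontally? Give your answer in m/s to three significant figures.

Horizontal component vₓ = 66.20 cos 60.4° = 32.70 m/s; vertical v_y0 = 66.20 sin 60.4° = 57.56 m/s.
x = vₓ t ⇒ t = 222/32.70 = 6.789 s.
Vertical velocity there: v_y = v_y0 − g t = 57.56 − 9.81 × 6.789 = −9.042 m/s.
Speed: √(vₓ² + v_y²) = √(32.70² + 9.042²) = 33.93 m/s.

33.9 m/s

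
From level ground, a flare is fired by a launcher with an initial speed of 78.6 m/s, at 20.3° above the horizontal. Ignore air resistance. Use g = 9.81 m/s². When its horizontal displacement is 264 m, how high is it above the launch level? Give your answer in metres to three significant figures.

Horizontal component vₓ = 78.60 cos 20.3° = 73.72 m/s; vertical v_y0 = 78.60 sin 20.3° = 27.27 m/s.
At x = 264 m, t = x/vₓ = 264/73.72 = 3.581 s.
Height: y = v_y0 t − ½ g t² = 27.27 × 3.581 − 4.905 × 3.581² = 97.66 − 62.91 = 34.75 m.

34.7 m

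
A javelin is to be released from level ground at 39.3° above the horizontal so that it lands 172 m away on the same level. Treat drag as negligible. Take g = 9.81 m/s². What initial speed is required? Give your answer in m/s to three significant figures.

From R = (v₀² / g) sin 2θ: v₀ = √(gR / sin 2θ).
v₀ = √(9.81 × 172 / sin 78.60°) = √(1687 / 0.9803) = √1721.3 = 41.49 m/s.

41.5 m/s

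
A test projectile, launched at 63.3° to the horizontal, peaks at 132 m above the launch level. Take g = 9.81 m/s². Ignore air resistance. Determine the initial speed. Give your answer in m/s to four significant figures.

56.96 m/s

At the peak v_y = 0, so v_y0 = √(2gH) = √(2 × 9.81 × 132) = 50.89 m/s.
v_y0 = v₀ sin θ ⇒ v₀ = 50.89 / sin 63.3° = 56.96 m/s.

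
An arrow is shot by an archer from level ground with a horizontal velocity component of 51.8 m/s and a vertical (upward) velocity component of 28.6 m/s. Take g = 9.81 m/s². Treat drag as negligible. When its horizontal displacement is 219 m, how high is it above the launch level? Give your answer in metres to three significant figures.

x = vₓ t ⇒ t = 219/51.80 = 4.228 s.
Height: y = v_y0 t − ½ g t² = 28.60 × 4.228 − 4.905 × 4.228² = 120.9 − 87.67 = 33.24 m.

33.2 m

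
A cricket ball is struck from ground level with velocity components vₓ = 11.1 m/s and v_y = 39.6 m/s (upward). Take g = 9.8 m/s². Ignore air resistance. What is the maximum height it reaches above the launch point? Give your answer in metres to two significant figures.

80 m

Maximum height: H = v_y0² / (2g) = 39.60² / (2 × 9.80) = 80.01 m.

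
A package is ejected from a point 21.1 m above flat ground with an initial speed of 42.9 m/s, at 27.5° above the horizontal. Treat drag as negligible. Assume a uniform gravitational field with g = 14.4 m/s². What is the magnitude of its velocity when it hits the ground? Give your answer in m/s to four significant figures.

Components: vₓ = 42.90 cos 27.5° = 38.05 m/s, v_y0 = 42.90 sin 27.5° = 19.81 m/s.
Vertical motion (up positive, ground at y = 0): 7.200 t² − (19.81) t − 21.1 = 0, so t = (19.81 + √(19.81² + 2·14.4·21.1)) / 14.4 = (19.81 + 31.62) / 14.4 = 3.572 s.
Vertical velocity at impact: v_y = v_y0 − g t = 19.81 − 14.4 × 3.572 = −31.62 m/s.
Speed: |v| = √(vₓ² + v_y²) = √(38.05² + 31.62²) = 49.48 m/s.

49.48 m/s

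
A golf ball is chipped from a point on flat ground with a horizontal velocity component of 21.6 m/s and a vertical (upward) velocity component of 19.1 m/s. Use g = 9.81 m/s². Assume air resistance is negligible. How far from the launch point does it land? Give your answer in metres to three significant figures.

84.1 m

Flight time T = 2 v_y0 / g = 3.894 s.
Range: R = vₓ T = 21.60 × 3.894 = 84.11 m.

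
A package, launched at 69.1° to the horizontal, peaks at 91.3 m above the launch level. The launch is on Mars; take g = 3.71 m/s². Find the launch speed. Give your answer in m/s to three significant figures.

At the peak v_y = 0, so v_y0 = √(2gH) = √(2 × 3.71 × 91.3) = 26.03 m/s.
v_y0 = v₀ sin θ ⇒ v₀ = 26.03 / sin 69.1° = 27.86 m/s.

27.9 m/s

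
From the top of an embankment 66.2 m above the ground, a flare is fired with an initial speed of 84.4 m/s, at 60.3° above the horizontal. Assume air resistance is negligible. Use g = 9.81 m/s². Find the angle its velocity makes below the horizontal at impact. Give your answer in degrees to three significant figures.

Horizontal component vₓ = 84.40 cos 60.3° = 41.82 m/s; vertical v_y0 = 84.40 sin 60.3° = 73.31 m/s.
With up positive and y = 0 at the ground: y(t) = 66.2 + (73.31) t − 4.905 t². Setting y = 0 and taking the positive root: t = [73.31 + √(73.31² + 2·9.81·66.2)] / 9.81 = (73.31 + 81.69) / 9.81 = 15.80 s.
At impact: v_y = v_y0 − g t = −81.69 m/s; vₓ = 41.82 m/s.
Angle below horizontal: arctan(|v_y|/vₓ) = arctan(81.69/41.82) = 62.89°.

62.9°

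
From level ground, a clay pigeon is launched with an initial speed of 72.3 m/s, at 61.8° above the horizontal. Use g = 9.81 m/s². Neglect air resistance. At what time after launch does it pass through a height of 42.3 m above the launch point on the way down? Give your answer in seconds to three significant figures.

12.3 s

Horizontal component vₓ = 72.30 cos 61.8° = 34.17 m/s; vertical v_y0 = 72.30 sin 61.8° = 63.72 m/s.
Require v_y0 t − ½ g t² = 42.3, i.e. 4.905 t² − 63.72 t + 42.3 = 0.
t = [63.72 ± √(63.72² − 2·9.81·42.3)] / 9.81 = (63.72 ± 56.83) / 9.81, so t = 0.7018 s or t = 12.29 s.
The descending-branch root is 12.29 s.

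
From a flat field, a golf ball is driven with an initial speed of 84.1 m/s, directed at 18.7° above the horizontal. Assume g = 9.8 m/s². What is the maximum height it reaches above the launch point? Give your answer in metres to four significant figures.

Resolve: vₓ = 84.10 cos 18.7° = 79.66 m/s and v_y0 = 84.10 sin 18.7° = 26.96 m/s.
Maximum height: H = v_y0² / (2g) = 26.96² / (2 × 9.80) = 37.09 m.

37.09 m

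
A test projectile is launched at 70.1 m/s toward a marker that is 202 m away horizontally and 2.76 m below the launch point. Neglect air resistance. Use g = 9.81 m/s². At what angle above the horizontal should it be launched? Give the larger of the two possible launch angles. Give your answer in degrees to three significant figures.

Trajectory: y = x tanθ − g x² (1 + tan²θ)/(2v₀²). With x = 202, y = −2.76, v₀ = 70.1, g = 9.81:
40.73 tan²θ − 202 tanθ + (37.97) = 0.
tanθ = [202 ± √(202² − 4 × 40.73 × (37.97))] / (2 × 40.73) = (202 ± 186.1) / 81.46, giving tanθ = 0.1957 or 4.764.
θ = 11.07° or 78.15°; the larger is 78.15°.

78.1°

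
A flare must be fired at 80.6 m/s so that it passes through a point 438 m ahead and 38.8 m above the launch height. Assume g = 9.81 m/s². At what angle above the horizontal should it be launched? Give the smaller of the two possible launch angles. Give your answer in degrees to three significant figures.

Trajectory: y = x tanθ − g x² (1 + tan²θ)/(2v₀²). With x = 438, y = 38.8, v₀ = 80.6, g = 9.81:
144.8 tan²θ − 438 tanθ + (183.6) = 0.
tanθ = [438 ± √(438² − 4 × 144.8 × (183.6))] / (2 × 144.8) = (438 ± 292.3) / 289.7, giving tanθ = 0.5029 or 2.521.
θ = 26.70° or 68.36°; the smaller is 26.70°.

26.7°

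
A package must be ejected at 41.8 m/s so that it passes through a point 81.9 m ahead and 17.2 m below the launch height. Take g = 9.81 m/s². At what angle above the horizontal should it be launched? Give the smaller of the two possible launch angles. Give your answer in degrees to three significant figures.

Trajectory: y = x tanθ − g x² (1 + tan²θ)/(2v₀²). With x = 81.9, y = −17.2, v₀ = 41.8, g = 9.81:
18.83 tan²θ − 81.9 tanθ + (1.630) = 0.
tanθ = [81.9 ± √(81.9² − 4 × 18.83 × (1.630))] / (2 × 18.83) = (81.9 ± 81.15) / 37.66, giving tanθ = 0.02000 or 4.329.
θ = 1.146° or 76.99°; the smaller is 1.146°.

1.15°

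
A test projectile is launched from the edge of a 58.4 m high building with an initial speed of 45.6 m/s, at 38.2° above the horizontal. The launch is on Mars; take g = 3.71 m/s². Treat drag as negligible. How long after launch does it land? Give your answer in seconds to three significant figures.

17.0 s

vₓ = 45.60 cos 38.2° = 35.84 m/s; v_y0 = 45.60 sin 38.2° = 28.20 m/s.
Vertical motion (up positive, ground at y = 0): 1.855 t² − (28.20) t − 58.4 = 0, so t = (28.20 + √(28.20² + 2·3.71·58.4)) / 3.71 = (28.20 + 35.05) / 3.71 = 17.05 s.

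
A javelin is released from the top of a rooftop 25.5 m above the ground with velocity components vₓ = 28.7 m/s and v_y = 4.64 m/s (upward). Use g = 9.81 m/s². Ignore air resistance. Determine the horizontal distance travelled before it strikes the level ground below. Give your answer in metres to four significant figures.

The projectile lands when y = 25.5 + (4.640) t − ½·9.81·t² = 0. Positive root: t = (4.640 + √(4.640² + 2·9.81·25.5)) / 9.81 = (4.640 + 22.84) / 9.81 = 2.802 s.
Horizontal distance: R = vₓ t = 28.70 × 2.802 = 80.41 m.

80.41 m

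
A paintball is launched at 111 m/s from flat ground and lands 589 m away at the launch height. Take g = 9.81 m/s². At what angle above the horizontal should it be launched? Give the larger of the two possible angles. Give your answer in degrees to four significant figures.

76.02°

Level-ground range R = v₀² sin(2θ)/g ⇒ sin(2θ) = gR/v₀² = 9.81 × 589 / 111² = 0.4690.
2θ = 27.97° or 180° − 27.97° = 152.0°, so θ = 13.98° or 76.02°.
The larger angle is 76.02°.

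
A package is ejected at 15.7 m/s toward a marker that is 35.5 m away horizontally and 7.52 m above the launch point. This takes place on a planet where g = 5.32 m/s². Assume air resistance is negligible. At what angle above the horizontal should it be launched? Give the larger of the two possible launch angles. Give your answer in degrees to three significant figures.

59.4°

Trajectory: y = x tanθ − g x² (1 + tan²θ)/(2v₀²). With x = 35.5, y = 7.52, v₀ = 15.7, g = 5.32:
13.60 tan²θ − 35.5 tanθ + (21.12) = 0.
tanθ = [35.5 ± √(35.5² − 4 × 13.60 × (21.12))] / (2 × 13.60) = (35.5 ± 10.55) / 27.20, giving tanθ = 0.9172 or 1.693.
θ = 42.53° or 59.43°; the larger is 59.43°.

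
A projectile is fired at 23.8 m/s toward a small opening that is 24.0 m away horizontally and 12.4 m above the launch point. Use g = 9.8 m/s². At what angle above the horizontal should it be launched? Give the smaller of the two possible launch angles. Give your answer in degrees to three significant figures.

Trajectory: y = x tanθ − g x² (1 + tan²θ)/(2v₀²). With x = 24.0, y = 12.4, v₀ = 23.8, g = 9.80:
4.983 tan²θ − 24.0 tanθ + (17.38) = 0.
tanθ = [24.0 ± √(24.0² − 4 × 4.983 × (17.38))] / (2 × 4.983) = (24.0 ± 15.15) / 9.965, giving tanθ = 0.8880 or 3.929.
θ = 41.60° or 75.72°; the smaller is 41.60°.

41.6°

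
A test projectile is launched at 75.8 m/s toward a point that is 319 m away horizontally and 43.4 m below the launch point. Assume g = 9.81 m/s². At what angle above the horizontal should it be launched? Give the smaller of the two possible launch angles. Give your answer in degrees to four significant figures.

Trajectory: y = x tanθ − g x² (1 + tan²θ)/(2v₀²). With x = 319, y = −43.4, v₀ = 75.8, g = 9.81:
86.87 tan²θ − 319 tanθ + (43.47) = 0.
tanθ = [319 ± √(319² − 4 × 86.87 × (43.47))] / (2 × 86.87) = (319 ± 294.4) / 173.7, giving tanθ = 0.1417 or 3.530.
θ = 8.068° or 74.18°; the smaller is 8.068°.

8.068°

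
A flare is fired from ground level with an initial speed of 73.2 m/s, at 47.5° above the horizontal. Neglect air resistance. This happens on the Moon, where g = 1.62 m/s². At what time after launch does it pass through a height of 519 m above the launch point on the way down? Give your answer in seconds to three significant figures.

vₓ = 73.20 cos 47.5° = 49.45 m/s; v_y0 = 73.20 sin 47.5° = 53.97 m/s.
Set y = v_y0 t − ½ g t² = 519: 0.8100 t² − 53.97 t + 519 = 0.
Quadratic formula: t = (53.97 ± √1231.1) / 1.62 = (53.97 ± 35.09) / 1.62 → t = 11.66 s or 54.97 s.
The descending-branch root is 54.97 s.

55.0 s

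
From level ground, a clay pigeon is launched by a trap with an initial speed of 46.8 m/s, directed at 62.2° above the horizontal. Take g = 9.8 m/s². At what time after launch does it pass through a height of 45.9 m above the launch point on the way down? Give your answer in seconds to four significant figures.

Resolve: vₓ = 46.80 cos 62.2° = 21.83 m/s and v_y0 = 46.80 sin 62.2° = 41.40 m/s.
Set y = v_y0 t − ½ g t² = 45.9: 4.900 t² − 41.40 t + 45.9 = 0.
Quadratic formula: t = (41.40 ± √814.19) / 9.80 = (41.40 ± 28.53) / 9.80 → t = 1.313 s or 7.136 s.
The descending-branch root is 7.136 s.

7.136 s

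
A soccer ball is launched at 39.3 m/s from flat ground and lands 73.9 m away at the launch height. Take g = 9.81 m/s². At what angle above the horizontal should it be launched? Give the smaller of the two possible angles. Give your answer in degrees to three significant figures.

Level-ground range R = v₀² sin(2θ)/g ⇒ sin(2θ) = gR/v₀² = 9.81 × 73.9 / 39.3² = 0.4694.
2θ = 27.99° or 180° − 27.99° = 152.0°, so θ = 14.00° or 76.00°.
The smaller angle is 14.00°.

14.0°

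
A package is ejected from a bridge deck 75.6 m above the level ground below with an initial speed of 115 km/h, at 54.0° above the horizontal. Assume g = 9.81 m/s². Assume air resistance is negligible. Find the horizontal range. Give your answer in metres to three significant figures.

138 m

Convert: 115 km/h = 115/3.6 = 31.94 m/s.
Horizontal component vₓ = 31.94 cos 54.0° = 18.78 m/s; vertical v_y0 = 31.94 sin 54.0° = 25.84 m/s.
The projectile lands when y = 75.6 + (25.84) t − ½·9.81·t² = 0. Positive root: t = (25.84 + √(25.84² + 2·9.81·75.6)) / 9.81 = (25.84 + 46.38) / 9.81 = 7.362 s.
Horizontal distance: R = vₓ t = 18.78 × 7.362 = 138.2 m.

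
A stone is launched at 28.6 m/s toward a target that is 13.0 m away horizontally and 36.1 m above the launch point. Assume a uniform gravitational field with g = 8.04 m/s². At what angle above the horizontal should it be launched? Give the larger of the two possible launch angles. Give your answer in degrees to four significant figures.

85.21°

Trajectory: y = x tanθ − g x² (1 + tan²θ)/(2v₀²). With x = 13.0, y = 36.1, v₀ = 28.6, g = 8.04:
0.8306 tan²θ − 13.0 tanθ + (36.93) = 0.
tanθ = [13.0 ± √(13.0² − 4 × 0.8306 × (36.93))] / (2 × 0.8306) = (13.0 ± 6.805) / 1.661, giving tanθ = 3.729 or 11.92.
θ = 74.99° or 85.21°; the larger is 85.21°.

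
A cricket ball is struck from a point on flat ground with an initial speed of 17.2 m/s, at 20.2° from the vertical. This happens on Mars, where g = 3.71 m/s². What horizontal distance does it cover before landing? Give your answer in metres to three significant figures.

Components: vₓ = 17.20 sin 20.2° = 5.939 m/s, v_y0 = 17.20 cos 20.2° = 16.14 m/s.
Flight time T = 2 v_y0 / g = 8.702 s.
Horizontal distance R = vₓ T = 5.939 × 8.702 = 51.68 m.

51.7 m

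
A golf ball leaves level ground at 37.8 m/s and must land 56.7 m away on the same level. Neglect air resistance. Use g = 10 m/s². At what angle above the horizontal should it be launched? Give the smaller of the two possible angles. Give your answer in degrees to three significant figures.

R = v₀² sin 2θ / g gives sin 2θ = gR/v₀² = 10.0·56.7/37.8² = 0.3968.
2θ = 23.38° or 180° − 23.38° = 156.6°, so θ = 11.69° or 78.31°.
The smaller angle is 11.69°.

11.7°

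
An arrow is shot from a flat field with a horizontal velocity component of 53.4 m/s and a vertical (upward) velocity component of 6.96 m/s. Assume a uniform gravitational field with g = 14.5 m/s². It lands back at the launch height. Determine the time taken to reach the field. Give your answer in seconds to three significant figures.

It returns to y = 0 when t = 2 v_y0 / g = 2(6.960)/14.5 = 0.9600 s.

0.960 s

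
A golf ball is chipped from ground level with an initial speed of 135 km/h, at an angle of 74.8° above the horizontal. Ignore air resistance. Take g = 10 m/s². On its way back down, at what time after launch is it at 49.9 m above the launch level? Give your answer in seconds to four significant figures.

5.384 s

Convert: 135 km/h = 135/3.6 = 37.50 m/s.
Components: vₓ = 37.50 cos 74.8° = 9.832 m/s, v_y0 = 37.50 sin 74.8° = 36.19 m/s.
Require v_y0 t − ½ g t² = 49.9, i.e. 5.000 t² − 36.19 t + 49.9 = 0.
t = [36.19 ± √(36.19² − 2·10.0·49.9)] / 10.0 = (36.19 ± 17.65) / 10.0, so t = 1.854 s or t = 5.384 s.
The descending-branch root is 5.384 s.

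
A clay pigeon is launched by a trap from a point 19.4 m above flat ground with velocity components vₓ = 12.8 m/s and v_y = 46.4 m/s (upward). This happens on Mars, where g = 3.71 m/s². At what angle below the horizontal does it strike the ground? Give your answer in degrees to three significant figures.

75.0°

With up positive and y = 0 at the ground: y(t) = 19.4 + (46.40) t − 1.855 t². Setting y = 0 and taking the positive root: t = [46.40 + √(46.40² + 2·3.71·19.4)] / 3.71 = (46.40 + 47.93) / 3.71 = 25.42 s.
At impact: v_y = v_y0 − g t = −47.93 m/s; vₓ = 12.80 m/s.
Angle below horizontal: arctan(|v_y|/vₓ) = arctan(47.93/12.80) = 75.05°.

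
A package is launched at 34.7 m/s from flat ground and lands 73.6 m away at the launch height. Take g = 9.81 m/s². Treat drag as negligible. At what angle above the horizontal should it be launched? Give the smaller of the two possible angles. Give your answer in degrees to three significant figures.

From R = (v₀²/g) sin 2θ: sin 2θ = 9.81 × 73.6 / 1204.1 = 0.5996.
2θ = 36.84° or 180° − 36.84° = 143.2°, so θ = 18.42° or 71.58°.
The smaller angle is 18.42°.

18.4°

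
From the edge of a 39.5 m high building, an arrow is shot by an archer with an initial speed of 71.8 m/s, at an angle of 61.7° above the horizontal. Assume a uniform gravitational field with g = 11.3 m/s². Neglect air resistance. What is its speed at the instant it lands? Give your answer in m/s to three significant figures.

Horizontal component vₓ = 71.80 cos 61.7° = 34.04 m/s; vertical v_y0 = 71.80 sin 61.7° = 63.22 m/s.
With up positive and y = 0 at the ground: y(t) = 39.5 + (63.22) t − 5.650 t². Setting y = 0 and taking the positive root: t = [63.22 + √(63.22² + 2·11.3·39.5)] / 11.3 = (63.22 + 69.92) / 11.3 = 11.78 s.
Vertical velocity at impact: v_y = v_y0 − g t = 63.22 − 11.3 × 11.78 = −69.92 m/s.
Speed: |v| = √(vₓ² + v_y²) = √(34.04² + 69.92²) = 77.77 m/s.

77.8 m/s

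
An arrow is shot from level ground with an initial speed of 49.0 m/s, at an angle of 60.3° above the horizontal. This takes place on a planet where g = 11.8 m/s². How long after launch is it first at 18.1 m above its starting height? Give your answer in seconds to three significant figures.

Components: vₓ = 49.00 cos 60.3° = 24.28 m/s, v_y0 = 49.00 sin 60.3° = 42.56 m/s.
Height y(t) = 42.56 t − 5.900 t² = 18.1 gives 5.900 t² − 42.56 t + 18.1 = 0.
t = [42.56 ± √(42.56² − 2·11.8·18.1)] / 11.8 = (42.56 ± 37.21) / 11.8, so t = 0.4538 s or t = 6.760 s.
The first (ascending) time is 0.4538 s.

0.454 s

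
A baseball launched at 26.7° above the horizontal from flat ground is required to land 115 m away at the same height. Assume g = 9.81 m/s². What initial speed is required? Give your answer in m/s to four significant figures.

37.49 m/s

Level-ground range: R = v₀² sin(2θ)/g, so v₀ = √(gR / sin 2θ).
v₀ = √(9.81 × 115 / sin 53.40°) = √(1128 / 0.8028) = √1405.2 = 37.49 m/s.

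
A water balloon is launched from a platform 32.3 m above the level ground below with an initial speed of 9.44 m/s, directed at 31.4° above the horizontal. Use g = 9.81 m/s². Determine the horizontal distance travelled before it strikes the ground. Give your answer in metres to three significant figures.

vₓ = 9.440 cos 31.4° = 8.058 m/s; v_y0 = 9.440 sin 31.4° = 4.918 m/s.
Vertical motion (up positive, ground at y = 0): 4.905 t² − (4.918) t − 32.3 = 0, so t = (4.918 + √(4.918² + 2·9.81·32.3)) / 9.81 = (4.918 + 25.65) / 9.81 = 3.116 s.
Horizontal distance: R = vₓ t = 8.058 × 3.116 = 25.11 m.

25.1 m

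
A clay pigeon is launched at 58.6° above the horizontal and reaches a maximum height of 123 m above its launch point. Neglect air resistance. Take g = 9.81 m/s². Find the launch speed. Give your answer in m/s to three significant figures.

At the peak v_y = 0, so v_y0 = √(2gH) = √(2 × 9.81 × 123) = 49.12 m/s.
v_y0 = v₀ sin θ ⇒ v₀ = 49.12 / sin 58.6° = 57.55 m/s.

57.6 m/s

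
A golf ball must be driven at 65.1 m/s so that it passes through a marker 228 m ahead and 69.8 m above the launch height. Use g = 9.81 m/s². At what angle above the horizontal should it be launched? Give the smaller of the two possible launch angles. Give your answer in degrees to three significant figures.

35.0°

Trajectory: y = x tanθ − g x² (1 + tan²θ)/(2v₀²). With x = 228, y = 69.8, v₀ = 65.1, g = 9.81:
60.17 tan²θ − 228 tanθ + (130.0) = 0.
tanθ = [228 ± √(228² − 4 × 60.17 × (130.0))] / (2 × 60.17) = (228 ± 143.9) / 120.3, giving tanθ = 0.6989 or 3.091.
θ = 34.95° or 72.07°; the smaller is 34.95°.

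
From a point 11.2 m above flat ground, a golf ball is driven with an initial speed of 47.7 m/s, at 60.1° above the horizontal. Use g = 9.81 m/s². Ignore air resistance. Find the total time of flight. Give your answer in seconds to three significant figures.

vₓ = 47.70 cos 60.1° = 23.78 m/s; v_y0 = 47.70 sin 60.1° = 41.35 m/s.
Vertical motion (up positive, ground at y = 0): 4.905 t² − (41.35) t − 11.2 = 0, so t = (41.35 + √(41.35² + 2·9.81·11.2)) / 9.81 = (41.35 + 43.93) / 9.81 = 8.693 s.

8.69 s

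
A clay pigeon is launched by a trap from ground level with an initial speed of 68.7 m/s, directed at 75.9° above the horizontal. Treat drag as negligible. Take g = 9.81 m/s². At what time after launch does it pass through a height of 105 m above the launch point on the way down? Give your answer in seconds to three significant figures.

11.8 s

vₓ = 68.70 cos 75.9° = 16.74 m/s; v_y0 = 68.70 sin 75.9° = 66.63 m/s.
Require v_y0 t − ½ g t² = 105, i.e. 4.905 t² − 66.63 t + 105 = 0.
Quadratic formula: t = (66.63 ± √2379.5) / 9.81 = (66.63 ± 48.78) / 9.81 → t = 1.820 s or 11.76 s.
The descending-branch root is 11.76 s.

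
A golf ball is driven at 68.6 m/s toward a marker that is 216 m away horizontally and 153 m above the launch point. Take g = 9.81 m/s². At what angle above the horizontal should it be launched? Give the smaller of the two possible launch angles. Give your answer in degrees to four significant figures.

Trajectory: y = x tanθ − g x² (1 + tan²θ)/(2v₀²). With x = 216, y = 153, v₀ = 68.6, g = 9.81:
48.63 tan²θ − 216 tanθ + (201.6) = 0.
tanθ = [216 ± √(216² − 4 × 48.63 × (201.6))] / (2 × 48.63) = (216 ± 86.23) / 97.26, giving tanθ = 1.334 or 3.107.
θ = 53.15° or 72.16°; the smaller is 53.15°.

53.15°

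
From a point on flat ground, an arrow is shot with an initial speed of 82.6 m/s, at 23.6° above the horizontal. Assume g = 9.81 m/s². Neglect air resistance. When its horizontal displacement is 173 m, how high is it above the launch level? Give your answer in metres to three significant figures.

50.0 m

Horizontal component vₓ = 82.60 cos 23.6° = 75.69 m/s; vertical v_y0 = 82.60 sin 23.6° = 33.07 m/s.
x = vₓ t ⇒ t = 173/75.69 = 2.286 s.
Height: y = v_y0 t − ½ g t² = 33.07 × 2.286 − 4.905 × 2.286² = 75.58 − 25.62 = 49.96 m.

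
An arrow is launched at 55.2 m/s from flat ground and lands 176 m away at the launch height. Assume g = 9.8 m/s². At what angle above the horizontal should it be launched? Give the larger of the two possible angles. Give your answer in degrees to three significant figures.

From R = (v₀²/g) sin 2θ: sin 2θ = 9.80 × 176 / 3047.0 = 0.5661.
2θ = 34.48° or 180° − 34.48° = 145.5°, so θ = 17.24° or 72.76°.
The larger angle is 72.76°.

72.8°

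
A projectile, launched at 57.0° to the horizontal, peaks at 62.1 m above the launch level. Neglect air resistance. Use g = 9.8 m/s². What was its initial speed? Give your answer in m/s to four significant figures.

At the peak v_y = 0, so v_y0 = √(2gH) = √(2 × 9.80 × 62.1) = 34.89 m/s.
v_y0 = v₀ sin θ ⇒ v₀ = 34.89 / sin 57.0° = 41.60 m/s.

41.60 m/s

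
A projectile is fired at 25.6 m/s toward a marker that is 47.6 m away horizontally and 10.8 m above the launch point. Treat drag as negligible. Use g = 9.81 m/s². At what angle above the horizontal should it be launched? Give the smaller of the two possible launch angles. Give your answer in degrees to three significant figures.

39.6°

Trajectory: y = x tanθ − g x² (1 + tan²θ)/(2v₀²). With x = 47.6, y = 10.8, v₀ = 25.6, g = 9.81:
16.96 tan²θ − 47.6 tanθ + (27.76) = 0.
tanθ = [47.6 ± √(47.6² − 4 × 16.96 × (27.76))] / (2 × 16.96) = (47.6 ± 19.57) / 33.92, giving tanθ = 0.8265 or 1.980.
θ = 39.57° or 63.21°; the smaller is 39.57°.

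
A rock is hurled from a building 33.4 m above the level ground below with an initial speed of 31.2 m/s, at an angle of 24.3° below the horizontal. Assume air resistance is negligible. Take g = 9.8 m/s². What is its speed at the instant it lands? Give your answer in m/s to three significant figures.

Components: vₓ = 31.20 cos 24.3° = 28.44 m/s, v_y0 = −12.84 m/s (downward).
With up positive and y = 0 at the ground: y(t) = 33.4 + (−12.84) t − 4.900 t². Setting y = 0 and taking the positive root: t = [−12.84 + √(12.84² + 2·9.80·33.4)] / 9.80 = (−12.84 + 28.63) / 9.80 = 1.611 s.
Vertical velocity at impact: v_y = v_y0 − g t = −12.84 − 9.80 × 1.611 = −28.63 m/s.
Speed: |v| = √(vₓ² + v_y²) = √(28.44² + 28.63²) = 40.35 m/s.

40.3 m/s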